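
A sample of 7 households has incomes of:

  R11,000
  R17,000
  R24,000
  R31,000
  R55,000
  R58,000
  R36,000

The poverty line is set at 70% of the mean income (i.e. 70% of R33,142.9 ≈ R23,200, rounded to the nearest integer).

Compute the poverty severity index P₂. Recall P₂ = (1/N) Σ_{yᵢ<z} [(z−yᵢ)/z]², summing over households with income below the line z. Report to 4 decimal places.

0.0497

Incomes under z: R11,000, R17,000 (q = 2 of N = 7).
Relative gaps: (23200−11000)/23200 = 0.5259; (23200−17000)/23200 = 0.2672.
Squared: 0.2765; 0.0714.
Sum = 0.347949; P₂ = 0.347949 / 7 = 0.0497.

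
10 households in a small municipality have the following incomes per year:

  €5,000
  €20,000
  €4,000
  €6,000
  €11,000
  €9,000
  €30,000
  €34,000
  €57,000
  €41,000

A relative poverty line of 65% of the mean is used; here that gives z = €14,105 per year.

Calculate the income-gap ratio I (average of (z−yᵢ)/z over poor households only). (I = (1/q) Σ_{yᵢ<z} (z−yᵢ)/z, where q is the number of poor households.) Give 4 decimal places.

0.5037

Below z: €4,000, €5,000, €6,000, €9,000, €11,000 (q = 5 of N = 10).
Relative gaps: 0.7164, 0.6455, 0.5746, 0.3619, 0.2201; sum = 2.518610.
The income-gap ratio divides by q (the poor only): 2.518610 / 5 = 0.5037.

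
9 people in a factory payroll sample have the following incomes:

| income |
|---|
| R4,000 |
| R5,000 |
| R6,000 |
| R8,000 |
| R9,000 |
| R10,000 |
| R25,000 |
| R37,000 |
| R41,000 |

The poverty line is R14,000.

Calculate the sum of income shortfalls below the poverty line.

R42,000

Poor units: R4,000, R5,000, R6,000, R8,000, R9,000, R10,000 (q = 6 of N = 9).
Individual gaps: 14000−4000 = 10000; 14000−5000 = 9000; 14000−6000 = 8000; 14000−8000 = 6000; 14000−9000 = 5000; 14000−10000 = 4000.
Aggregate gap = R42,000.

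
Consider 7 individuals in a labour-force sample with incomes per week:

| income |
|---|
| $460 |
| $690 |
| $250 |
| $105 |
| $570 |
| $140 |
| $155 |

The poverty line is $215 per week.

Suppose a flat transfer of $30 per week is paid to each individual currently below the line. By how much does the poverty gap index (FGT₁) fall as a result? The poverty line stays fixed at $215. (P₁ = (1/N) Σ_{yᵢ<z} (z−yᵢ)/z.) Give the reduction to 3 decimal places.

Before: below the line — $105, $140, $155; poverty gap index (FGT₁) = 0.16279.
After the $30 transfer: below the line — $135, $170, $185; poverty gap index (FGT₁) = 0.10299.
Reduction = 0.16279 − 0.10299 = 0.060.

0.060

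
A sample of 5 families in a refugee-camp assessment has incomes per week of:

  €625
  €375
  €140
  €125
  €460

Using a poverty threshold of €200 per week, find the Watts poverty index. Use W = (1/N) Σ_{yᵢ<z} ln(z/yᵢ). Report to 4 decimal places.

0.1653

Below the line: €125, €140 (q = 2 of N = 5).
Log gaps: ln(200/125) = 0.4700; ln(200/140) = 0.3567.
W = 0.826679 / 5 = 0.1653.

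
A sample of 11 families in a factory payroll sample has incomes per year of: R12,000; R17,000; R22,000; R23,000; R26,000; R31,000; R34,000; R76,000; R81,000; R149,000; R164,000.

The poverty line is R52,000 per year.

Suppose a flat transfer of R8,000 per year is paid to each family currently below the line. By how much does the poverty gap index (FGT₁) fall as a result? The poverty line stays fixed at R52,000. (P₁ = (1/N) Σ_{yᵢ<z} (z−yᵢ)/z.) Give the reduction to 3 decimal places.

Before: below the line — R12,000, R17,000, R22,000, R23,000, R26,000, R31,000, R34,000; poverty gap index (FGT₁) = 0.34790.
After the R8,000 transfer: below the line — R20,000, R25,000, R30,000, R31,000, R34,000, R39,000, R42,000; poverty gap index (FGT₁) = 0.25000.
Reduction = 0.34790 − 0.25000 = 0.098.

0.098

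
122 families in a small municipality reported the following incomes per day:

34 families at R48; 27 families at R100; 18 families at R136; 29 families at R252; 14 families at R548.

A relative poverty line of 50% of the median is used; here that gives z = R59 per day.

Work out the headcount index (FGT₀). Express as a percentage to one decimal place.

34 of the 122 families have income below R59.
H = 34/122 = 27.9%.

27.9%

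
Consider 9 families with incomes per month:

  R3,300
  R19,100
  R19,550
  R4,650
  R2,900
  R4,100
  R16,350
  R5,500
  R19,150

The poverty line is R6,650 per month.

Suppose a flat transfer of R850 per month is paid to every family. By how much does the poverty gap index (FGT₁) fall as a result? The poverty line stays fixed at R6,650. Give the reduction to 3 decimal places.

Before: below the line — R2,900, R3,300, R4,100, R4,650, R5,500; poverty gap index (FGT₁) = 0.21387.
After the R850 transfer: below the line — R3,750, R4,150, R4,950, R5,500, R6,350; poverty gap index (FGT₁) = 0.14286.
Reduction = 0.21387 − 0.14286 = 0.071.

0.071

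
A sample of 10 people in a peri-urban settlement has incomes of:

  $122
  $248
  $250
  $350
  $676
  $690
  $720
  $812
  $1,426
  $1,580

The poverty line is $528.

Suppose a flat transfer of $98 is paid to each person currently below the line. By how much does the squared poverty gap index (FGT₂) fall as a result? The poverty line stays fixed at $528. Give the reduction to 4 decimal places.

0.0665

Before: below the line — $122, $248, $250, $350; squared poverty gap index (FGT₂) = 0.126336.
After the $98 transfer: below the line — $220, $346, $348, $448; squared poverty gap index (FGT₂) = 0.059827.
Reduction = 0.126336 − 0.059827 = 0.0665.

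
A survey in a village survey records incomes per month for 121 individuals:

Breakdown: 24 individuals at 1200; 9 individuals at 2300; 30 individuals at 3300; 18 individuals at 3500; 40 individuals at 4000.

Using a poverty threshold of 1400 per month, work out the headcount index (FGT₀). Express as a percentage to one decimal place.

24 of the 121 individuals have income below 1400.
H = 24/121 = 19.8%.

19.8%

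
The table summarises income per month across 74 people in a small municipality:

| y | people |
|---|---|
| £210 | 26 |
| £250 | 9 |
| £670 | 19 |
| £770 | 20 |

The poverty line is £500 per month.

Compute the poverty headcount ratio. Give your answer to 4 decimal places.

35 of the 74 people have income below £500.
H = 35/74 = 0.4730.

0.4730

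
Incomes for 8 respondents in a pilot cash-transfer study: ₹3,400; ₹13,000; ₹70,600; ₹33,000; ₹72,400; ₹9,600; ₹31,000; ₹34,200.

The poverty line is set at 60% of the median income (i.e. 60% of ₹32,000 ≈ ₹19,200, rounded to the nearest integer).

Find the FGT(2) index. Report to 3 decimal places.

Poor units: ₹3,400, ₹9,600, ₹13,000 (q = 3 of N = 8).
Normalized shortfalls: (19200−3400)/19200 = 0.8229; (19200−9600)/19200 = 0.5000; (19200−13000)/19200 = 0.3229.
Squared: 0.6772; 0.2500; 0.1043.
Sum = 1.031467; P₂ = 1.031467 / 8 = 0.129.

0.129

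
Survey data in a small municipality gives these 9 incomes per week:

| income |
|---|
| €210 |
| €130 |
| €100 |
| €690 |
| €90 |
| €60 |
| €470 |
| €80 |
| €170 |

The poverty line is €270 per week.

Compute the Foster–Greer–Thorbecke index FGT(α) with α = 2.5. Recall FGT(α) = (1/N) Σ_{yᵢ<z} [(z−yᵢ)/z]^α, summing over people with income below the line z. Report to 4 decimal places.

Poor units: €60, €80, €90, €100, €130, €170, €210 (q = 7 of N = 9).
Relative gaps: (270−60)/270 = 0.7778; (270−80)/270 = 0.7037; (270−90)/270 = 0.6667; (270−100)/270 = 0.6296; (270−130)/270 = 0.5185; (270−170)/270 = 0.3704; (270−210)/270 = 0.2222.
Raised to α = 2.5: 0.53351; 0.41541; 0.36289; 0.31457; 0.19360; 0.08348; 0.02328.
Sum = 1.926731; FGT(2.5) = 1.926731 / 9 = 0.2141.

0.2141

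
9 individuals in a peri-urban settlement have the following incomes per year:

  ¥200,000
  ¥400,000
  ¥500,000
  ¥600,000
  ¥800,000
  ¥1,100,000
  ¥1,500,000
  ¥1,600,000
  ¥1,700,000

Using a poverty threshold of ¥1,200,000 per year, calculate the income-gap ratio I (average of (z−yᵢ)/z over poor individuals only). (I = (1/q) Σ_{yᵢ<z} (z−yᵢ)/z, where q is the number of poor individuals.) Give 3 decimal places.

0.500

Incomes under z: ¥200,000, ¥400,000, ¥500,000, ¥600,000, ¥800,000, ¥1,100,000 (q = 6 of N = 9).
Relative gaps: 0.8333, 0.6667, 0.5833, 0.5000, 0.3333, 0.0833; sum = 3.000000.
The income-gap ratio divides by q (the poor only): 3.000000 / 6 = 0.500.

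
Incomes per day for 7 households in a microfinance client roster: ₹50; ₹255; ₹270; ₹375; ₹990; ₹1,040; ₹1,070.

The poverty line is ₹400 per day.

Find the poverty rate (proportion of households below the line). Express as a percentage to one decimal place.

4 of the 7 households have income below ₹400.
H = 4/7 = 57.1%.

57.1%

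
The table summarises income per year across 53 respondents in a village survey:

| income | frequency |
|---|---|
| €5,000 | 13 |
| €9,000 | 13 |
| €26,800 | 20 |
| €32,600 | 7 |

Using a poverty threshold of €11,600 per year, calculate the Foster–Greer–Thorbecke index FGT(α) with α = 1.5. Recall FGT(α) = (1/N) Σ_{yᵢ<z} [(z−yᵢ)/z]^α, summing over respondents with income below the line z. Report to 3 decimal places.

0.131

Incomes under z: 13×€5,000, 13×€9,000 (q = 26 of N = 53).
Normalized shortfalls: (11600−5000)/11600 = 0.5690 (×13); (11600−9000)/11600 = 0.2241 (×13).
Raised to α = 1.5: 0.42917 (×13); 0.10611 (×13).
Sum = 6.958688; FGT(1.5) = 6.958688 / 53 = 0.131.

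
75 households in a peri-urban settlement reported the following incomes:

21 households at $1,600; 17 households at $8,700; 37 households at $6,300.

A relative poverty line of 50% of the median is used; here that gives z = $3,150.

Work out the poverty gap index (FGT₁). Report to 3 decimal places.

Poor units: 21×$1,600 (q = 21 of N = 75).
Shortfall ratios: (3150−1600)/3150 = 0.4921 (×21).
Sum of shortfalls = 10.333333; P₁ averages over all N: 10.333333 / 75 = 0.138.

0.138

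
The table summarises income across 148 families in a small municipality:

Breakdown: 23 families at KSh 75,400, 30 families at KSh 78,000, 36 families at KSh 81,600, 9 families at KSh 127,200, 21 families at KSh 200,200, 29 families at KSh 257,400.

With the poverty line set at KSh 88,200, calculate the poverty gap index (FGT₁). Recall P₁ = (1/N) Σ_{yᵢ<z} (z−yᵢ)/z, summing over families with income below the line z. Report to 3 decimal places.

0.064

Below the line: 23×KSh 75,400, 30×KSh 78,000, 36×KSh 81,600 (q = 89 of N = 148).
Shortfall ratios: (88200−75400)/88200 = 0.1451 (×23); (88200−78000)/88200 = 0.1156 (×30); (88200−81600)/88200 = 0.0748 (×36).
Sum of shortfalls = 9.501134; P₁ averages over all N: 9.501134 / 148 = 0.064.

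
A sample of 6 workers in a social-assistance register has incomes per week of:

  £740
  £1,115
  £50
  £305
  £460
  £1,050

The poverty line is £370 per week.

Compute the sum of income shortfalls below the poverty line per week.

£385

Poor units: £50, £305 (q = 2 of N = 6).
Individual gaps: 370−50 = 320; 370−305 = 65.
Aggregate gap = £385.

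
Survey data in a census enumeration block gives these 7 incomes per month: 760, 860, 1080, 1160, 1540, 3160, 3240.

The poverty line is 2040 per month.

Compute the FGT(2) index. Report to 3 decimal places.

Below z: 760, 860, 1080, 1160, 1540 (q = 5 of N = 7).
Gap ratios (z−y)/z: (2040−760)/2040 = 0.6275; (2040−860)/2040 = 0.5784; (2040−1080)/2040 = 0.4706; (2040−1160)/2040 = 0.4314; (2040−1540)/2040 = 0.2451.
Squared: 0.3937; 0.3346; 0.2215; 0.1861; 0.0601.
Sum = 1.195886; P₂ = 1.195886 / 7 = 0.171.

0.171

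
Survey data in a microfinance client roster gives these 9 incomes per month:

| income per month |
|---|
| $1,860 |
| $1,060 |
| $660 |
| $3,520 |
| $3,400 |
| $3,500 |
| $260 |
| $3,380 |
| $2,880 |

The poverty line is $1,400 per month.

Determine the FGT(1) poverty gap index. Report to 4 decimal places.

Incomes under z: $260, $660, $1,060 (q = 3 of N = 9).
Normalized shortfalls: (1400−260)/1400 = 0.8143; (1400−660)/1400 = 0.5286; (1400−1060)/1400 = 0.2429.
Sum of shortfalls = 1.585714; P₁ averages over all N: 1.585714 / 9 = 0.1762.

0.1762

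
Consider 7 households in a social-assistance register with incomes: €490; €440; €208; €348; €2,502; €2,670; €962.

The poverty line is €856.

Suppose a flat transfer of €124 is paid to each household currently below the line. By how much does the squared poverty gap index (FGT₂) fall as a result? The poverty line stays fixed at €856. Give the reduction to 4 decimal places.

Before: below the line — €208, €348, €440, €490; squared poverty gap index (FGT₂) = 0.192036.
After the €124 transfer: below the line — €332, €472, €564, €614; squared poverty gap index (FGT₂) = 0.110322.
Reduction = 0.192036 − 0.110322 = 0.0817.

0.0817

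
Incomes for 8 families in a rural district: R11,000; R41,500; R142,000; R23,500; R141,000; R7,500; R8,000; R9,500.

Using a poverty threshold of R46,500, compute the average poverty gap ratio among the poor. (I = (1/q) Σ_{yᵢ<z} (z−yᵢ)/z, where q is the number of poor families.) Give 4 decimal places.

Below the line: R7,500, R8,000, R9,500, R11,000, R23,500, R41,500 (q = 6 of N = 8).
Relative gaps: 0.8387, 0.8280, 0.7957, 0.7634, 0.4946, 0.1075; sum = 3.827957.
I averages over the q = 6 poor units only: 3.827957 / 6 = 0.6380.

0.6380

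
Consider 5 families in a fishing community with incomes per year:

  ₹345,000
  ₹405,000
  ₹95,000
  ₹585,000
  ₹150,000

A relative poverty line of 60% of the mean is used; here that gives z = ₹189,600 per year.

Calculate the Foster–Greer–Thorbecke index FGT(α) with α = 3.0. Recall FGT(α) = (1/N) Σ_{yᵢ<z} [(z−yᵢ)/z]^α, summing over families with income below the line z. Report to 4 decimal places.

0.0267

Below z: ₹95,000, ₹150,000 (q = 2 of N = 5).
Normalized shortfalls: (189600−95000)/189600 = 0.4989; (189600−150000)/189600 = 0.2089.
Raised to α = 3.0: 0.12421; 0.00911.
Sum = 0.133322; FGT(3.0) = 0.133322 / 5 = 0.0267.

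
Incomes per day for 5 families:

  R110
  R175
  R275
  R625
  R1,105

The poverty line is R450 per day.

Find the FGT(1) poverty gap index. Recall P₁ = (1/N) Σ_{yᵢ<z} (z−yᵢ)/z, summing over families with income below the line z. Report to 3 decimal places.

Incomes under z: R110, R175, R275 (q = 3 of N = 5).
Gap ratios (z−y)/z: (450−110)/450 = 0.7556; (450−175)/450 = 0.6111; (450−275)/450 = 0.3889.
Sum of shortfalls = 1.755556; P₁ averages over all N: 1.755556 / 5 = 0.351.

0.351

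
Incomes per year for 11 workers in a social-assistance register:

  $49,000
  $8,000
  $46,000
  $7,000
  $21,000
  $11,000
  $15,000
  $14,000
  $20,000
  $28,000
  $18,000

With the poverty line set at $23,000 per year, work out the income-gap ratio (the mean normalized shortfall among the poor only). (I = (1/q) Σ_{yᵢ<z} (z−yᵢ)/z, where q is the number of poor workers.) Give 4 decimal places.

0.3804

Incomes under z: $7,000, $8,000, $11,000, $14,000, $15,000, $18,000, $20,000, $21,000 (q = 8 of N = 11).
Shortfall ratios (z−y)/z: 0.6957, 0.6522, 0.5217, 0.3913, 0.3478, 0.2174, 0.1304, 0.0870; sum = 3.043478.
The income-gap ratio divides by q (the poor only): 3.043478 / 8 = 0.3804.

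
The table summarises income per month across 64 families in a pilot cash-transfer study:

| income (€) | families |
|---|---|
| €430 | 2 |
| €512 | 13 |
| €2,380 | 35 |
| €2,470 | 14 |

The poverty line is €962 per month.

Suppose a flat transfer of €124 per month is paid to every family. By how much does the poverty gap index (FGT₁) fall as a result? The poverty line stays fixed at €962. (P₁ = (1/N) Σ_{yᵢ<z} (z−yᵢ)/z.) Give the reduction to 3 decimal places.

0.030

Before: below the line — 2×€430, 13×€512; poverty gap index (FGT₁) = 0.11230.
After the €124 transfer: below the line — 2×€554, 13×€636; poverty gap index (FGT₁) = 0.08209.
Reduction = 0.11230 − 0.08209 = 0.030.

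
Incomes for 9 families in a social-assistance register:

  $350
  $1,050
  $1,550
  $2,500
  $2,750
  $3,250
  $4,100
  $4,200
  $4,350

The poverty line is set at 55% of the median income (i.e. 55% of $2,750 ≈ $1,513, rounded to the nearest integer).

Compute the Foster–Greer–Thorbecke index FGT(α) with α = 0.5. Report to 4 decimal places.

0.1589

Incomes under z: $350, $1,050 (q = 2 of N = 9).
Shortfall ratios: (1513−350)/1513 = 0.7687; (1513−1050)/1513 = 0.3060.
Raised to α = 0.5: 0.87674; 0.55319.
Sum = 1.429925; FGT(0.5) = 1.429925 / 9 = 0.1589.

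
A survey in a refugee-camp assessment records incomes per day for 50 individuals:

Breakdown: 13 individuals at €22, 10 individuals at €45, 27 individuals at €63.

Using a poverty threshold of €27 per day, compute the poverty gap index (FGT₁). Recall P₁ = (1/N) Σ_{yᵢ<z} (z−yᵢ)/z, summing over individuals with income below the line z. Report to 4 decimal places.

Below z: 13×€22 (q = 13 of N = 50).
Relative gaps: (27−22)/27 = 0.1852 (×13).
Σ = 2.407407. Dividing by the full population N = 50 gives P₁ = 0.0481.

0.0481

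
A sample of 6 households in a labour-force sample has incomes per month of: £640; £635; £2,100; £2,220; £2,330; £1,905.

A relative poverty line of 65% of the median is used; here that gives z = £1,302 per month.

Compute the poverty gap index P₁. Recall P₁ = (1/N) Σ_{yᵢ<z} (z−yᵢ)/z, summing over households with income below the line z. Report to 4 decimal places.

0.1701

Below z: £635, £640 (q = 2 of N = 6).
Relative gaps: (1302−635)/1302 = 0.5123; (1302−640)/1302 = 0.5084.
Sum of shortfalls = 1.020737; P₁ averages over all N: 1.020737 / 6 = 0.1701.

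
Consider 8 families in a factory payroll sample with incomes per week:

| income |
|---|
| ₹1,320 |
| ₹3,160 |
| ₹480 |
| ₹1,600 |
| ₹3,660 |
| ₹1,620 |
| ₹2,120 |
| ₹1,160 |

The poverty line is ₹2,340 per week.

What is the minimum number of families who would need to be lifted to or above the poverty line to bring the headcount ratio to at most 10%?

6

Currently q = 6 of N = 8 are below the line (H = 0.750).
A headcount ratio of at most 10% allows at most ⌊0.10 × 8⌋ = 0 poor families.
So at least 6 − 0 = 6 must be lifted.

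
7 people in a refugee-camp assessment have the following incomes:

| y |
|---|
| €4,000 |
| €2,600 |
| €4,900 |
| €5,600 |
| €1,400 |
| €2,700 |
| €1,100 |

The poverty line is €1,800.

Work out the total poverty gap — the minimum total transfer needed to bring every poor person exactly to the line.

Below the line: €1,100, €1,400 (q = 2 of N = 7).
Individual gaps: 1800−1100 = 700; 1800−1400 = 400.
Aggregate gap = €1,100.

€1,100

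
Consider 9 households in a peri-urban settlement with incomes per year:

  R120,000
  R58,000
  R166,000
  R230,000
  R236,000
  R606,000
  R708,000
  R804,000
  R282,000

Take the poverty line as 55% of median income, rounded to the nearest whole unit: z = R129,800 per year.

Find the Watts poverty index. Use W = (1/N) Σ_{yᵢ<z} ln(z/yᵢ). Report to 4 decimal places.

0.0982

Poor units: R58,000, R120,000 (q = 2 of N = 9).
Log gaps: ln(129800/58000) = 0.8056; ln(129800/120000) = 0.0785.
W = 0.884055 / 9 = 0.0982.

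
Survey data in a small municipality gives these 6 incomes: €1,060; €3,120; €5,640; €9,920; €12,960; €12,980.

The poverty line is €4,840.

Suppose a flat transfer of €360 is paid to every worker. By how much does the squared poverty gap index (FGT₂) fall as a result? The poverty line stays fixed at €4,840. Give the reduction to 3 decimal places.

0.026

Before: below the line — €1,060, €3,120; squared poverty gap index (FGT₂) = 0.12271.
After the €360 transfer: below the line — €1,420, €3,480; squared poverty gap index (FGT₂) = 0.09638.
Reduction = 0.12271 − 0.09638 = 0.026.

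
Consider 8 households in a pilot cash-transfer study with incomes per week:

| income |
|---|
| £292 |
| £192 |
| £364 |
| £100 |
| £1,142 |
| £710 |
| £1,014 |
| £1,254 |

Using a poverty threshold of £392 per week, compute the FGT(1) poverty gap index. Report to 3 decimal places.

0.198

Poor units: £100, £192, £292, £364 (q = 4 of N = 8).
Gap ratios (z−y)/z: (392−100)/392 = 0.7449; (392−192)/392 = 0.5102; (392−292)/392 = 0.2551; (392−364)/392 = 0.0714.
Sum of shortfalls = 1.581633; P₁ averages over all N: 1.581633 / 8 = 0.198.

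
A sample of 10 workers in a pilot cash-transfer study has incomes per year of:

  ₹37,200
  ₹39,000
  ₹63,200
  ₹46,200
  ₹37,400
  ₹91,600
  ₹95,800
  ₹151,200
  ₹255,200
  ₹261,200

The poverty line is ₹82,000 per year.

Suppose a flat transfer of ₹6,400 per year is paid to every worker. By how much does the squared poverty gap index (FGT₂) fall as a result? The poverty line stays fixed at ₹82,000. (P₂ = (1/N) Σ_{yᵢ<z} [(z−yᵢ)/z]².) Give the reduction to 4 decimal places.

Before: below the line — ₹37,200, ₹37,400, ₹39,000, ₹46,200, ₹63,200; squared poverty gap index (FGT₂) = 0.111247.
After the ₹6,400 transfer: below the line — ₹43,600, ₹43,800, ₹45,400, ₹52,600, ₹69,600; squared poverty gap index (FGT₂) = 0.078695.
Reduction = 0.111247 − 0.078695 = 0.0326.

0.0326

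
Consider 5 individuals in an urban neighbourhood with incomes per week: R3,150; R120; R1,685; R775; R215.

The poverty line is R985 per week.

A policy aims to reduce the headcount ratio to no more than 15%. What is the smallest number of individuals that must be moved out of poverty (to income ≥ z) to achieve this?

3

3 of the 5 individuals are poor, so H = 3/5 = 0.600.
A headcount ratio of at most 15% allows at most ⌊0.15 × 5⌋ = 0 poor individuals.
So at least 3 − 0 = 3 must be lifted.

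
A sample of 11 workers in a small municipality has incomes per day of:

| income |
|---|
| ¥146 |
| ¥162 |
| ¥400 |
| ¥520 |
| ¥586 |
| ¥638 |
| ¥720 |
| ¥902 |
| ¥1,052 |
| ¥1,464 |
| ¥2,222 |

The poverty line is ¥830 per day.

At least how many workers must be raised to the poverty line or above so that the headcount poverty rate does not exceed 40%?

3

7 of the 11 workers are poor, so H = 7/11 = 0.636.
A headcount ratio of at most 40% allows at most ⌊0.40 × 11⌋ = 4 poor workers.
So at least 7 − 4 = 3 must be lifted.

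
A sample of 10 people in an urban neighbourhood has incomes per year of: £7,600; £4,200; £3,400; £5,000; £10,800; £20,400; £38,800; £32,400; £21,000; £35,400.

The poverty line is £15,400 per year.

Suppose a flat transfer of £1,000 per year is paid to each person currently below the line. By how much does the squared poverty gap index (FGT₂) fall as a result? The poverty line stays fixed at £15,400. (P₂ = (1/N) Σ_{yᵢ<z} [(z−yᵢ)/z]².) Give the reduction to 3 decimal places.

0.037

Before: below the line — £3,400, £4,200, £5,000, £7,600, £10,800; squared poverty gap index (FGT₂) = 0.19379.
After the £1,000 transfer: below the line — £4,400, £5,200, £6,000, £8,600, £11,800; squared poverty gap index (FGT₂) = 0.15711.
Reduction = 0.19379 − 0.15711 = 0.037.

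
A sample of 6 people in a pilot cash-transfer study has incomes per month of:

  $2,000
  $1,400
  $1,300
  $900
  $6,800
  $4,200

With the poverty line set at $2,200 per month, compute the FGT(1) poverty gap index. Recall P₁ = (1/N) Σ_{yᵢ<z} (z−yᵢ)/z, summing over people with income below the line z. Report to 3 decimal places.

Below z: $900, $1,300, $1,400, $2,000 (q = 4 of N = 6).
Normalized shortfalls: (2200−900)/2200 = 0.5909; (2200−1300)/2200 = 0.4091; (2200−1400)/2200 = 0.3636; (2200−2000)/2200 = 0.0909.
Sum of shortfalls = 1.454545; P₁ averages over all N: 1.454545 / 6 = 0.242.

0.242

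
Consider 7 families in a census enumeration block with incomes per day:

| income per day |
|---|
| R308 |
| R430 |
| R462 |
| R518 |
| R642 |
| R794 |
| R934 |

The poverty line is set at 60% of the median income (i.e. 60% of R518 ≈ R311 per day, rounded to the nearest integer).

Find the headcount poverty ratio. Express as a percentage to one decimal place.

14.3%

1 of the 7 families have income below R311.
H = 1/7 = 14.3%.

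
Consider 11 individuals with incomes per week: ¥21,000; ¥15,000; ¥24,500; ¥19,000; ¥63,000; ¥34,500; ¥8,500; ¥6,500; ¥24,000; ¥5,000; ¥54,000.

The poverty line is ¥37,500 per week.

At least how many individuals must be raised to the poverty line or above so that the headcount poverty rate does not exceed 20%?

7

Currently q = 9 of N = 11 are below the line (H = 0.818).
A headcount ratio of at most 20% allows at most ⌊0.20 × 11⌋ = 2 poor individuals.
So at least 9 − 2 = 7 must be lifted.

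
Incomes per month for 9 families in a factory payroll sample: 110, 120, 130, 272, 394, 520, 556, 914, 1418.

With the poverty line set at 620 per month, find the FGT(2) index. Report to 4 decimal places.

Below z: 110, 120, 130, 272, 394, 520, 556 (q = 7 of N = 9).
Shortfall ratios: (620−110)/620 = 0.8226; (620−120)/620 = 0.8065; (620−130)/620 = 0.7903; (620−272)/620 = 0.5613; (620−394)/620 = 0.3645; (620−520)/620 = 0.1613; (620−556)/620 = 0.1032.
Squared: 0.6766; 0.6504; 0.6246; 0.3150; 0.1329; 0.0260; 0.0107.
Sum = 2.436202; P₂ = 2.436202 / 9 = 0.2707.

0.2707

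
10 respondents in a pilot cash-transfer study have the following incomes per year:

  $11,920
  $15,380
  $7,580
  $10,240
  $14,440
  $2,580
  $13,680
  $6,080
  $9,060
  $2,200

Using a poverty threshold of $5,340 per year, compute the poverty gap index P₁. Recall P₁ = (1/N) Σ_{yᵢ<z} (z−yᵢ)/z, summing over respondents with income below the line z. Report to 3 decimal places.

0.110

Poor units: $2,200, $2,580 (q = 2 of N = 10).
Normalized shortfalls: (5340−2200)/5340 = 0.5880; (5340−2580)/5340 = 0.5169.
Sum of shortfalls = 1.104869; P₁ averages over all N: 1.104869 / 10 = 0.110.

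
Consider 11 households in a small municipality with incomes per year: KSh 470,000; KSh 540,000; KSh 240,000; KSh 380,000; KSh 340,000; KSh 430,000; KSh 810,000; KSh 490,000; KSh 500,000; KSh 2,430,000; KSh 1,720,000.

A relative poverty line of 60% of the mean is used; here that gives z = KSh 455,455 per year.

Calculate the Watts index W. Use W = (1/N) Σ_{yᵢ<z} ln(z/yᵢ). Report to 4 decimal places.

Incomes under z: KSh 240,000, KSh 340,000, KSh 380,000, KSh 430,000 (q = 4 of N = 11).
Log shortfalls: ln(455455/240000) = 0.6407; ln(455455/340000) = 0.2924; ln(455455/380000) = 0.1811; ln(455455/430000) = 0.0575.
W = 1.171647 / 11 = 0.1065.

0.1065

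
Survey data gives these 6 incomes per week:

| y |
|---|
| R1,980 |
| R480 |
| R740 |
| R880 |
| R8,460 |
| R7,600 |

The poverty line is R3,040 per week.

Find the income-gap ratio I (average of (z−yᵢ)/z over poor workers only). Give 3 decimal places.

0.664

Incomes under z: R480, R740, R880, R1,980 (q = 4 of N = 6).
Shortfall ratios (z−y)/z: 0.8421, 0.7566, 0.7105, 0.3487; sum = 2.657895.
I averages over the q = 4 poor units only: 2.657895 / 4 = 0.664.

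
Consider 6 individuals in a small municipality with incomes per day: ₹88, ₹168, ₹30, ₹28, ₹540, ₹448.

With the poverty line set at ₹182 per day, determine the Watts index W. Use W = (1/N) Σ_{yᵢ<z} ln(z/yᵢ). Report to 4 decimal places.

0.7469

Poor units: ₹28, ₹30, ₹88, ₹168 (q = 4 of N = 6).
Log gaps: ln(182/28) = 1.8718; ln(182/30) = 1.8028; ln(182/88) = 0.7267; ln(182/168) = 0.0800.
W = 4.481324 / 6 = 0.7469.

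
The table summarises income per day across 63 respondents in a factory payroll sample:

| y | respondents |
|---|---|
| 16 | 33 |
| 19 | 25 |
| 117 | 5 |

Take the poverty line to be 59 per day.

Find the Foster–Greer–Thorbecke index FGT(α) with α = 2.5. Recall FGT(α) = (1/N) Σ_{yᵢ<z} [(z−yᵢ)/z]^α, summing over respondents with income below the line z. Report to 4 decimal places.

Incomes under z: 33×16, 25×19 (q = 58 of N = 63).
Normalized shortfalls: (59−16)/59 = 0.7288 (×33); (59−19)/59 = 0.6780 (×25).
Raised to α = 2.5: 0.45346 (×33); 0.37846 (×25).
Sum = 24.425752; FGT(2.5) = 24.425752 / 63 = 0.3877.

0.3877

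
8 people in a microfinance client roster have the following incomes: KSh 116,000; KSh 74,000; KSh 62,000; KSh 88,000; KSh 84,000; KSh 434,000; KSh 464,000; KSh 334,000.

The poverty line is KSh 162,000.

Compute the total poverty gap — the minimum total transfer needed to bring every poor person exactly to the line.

KSh 386,000

Incomes under z: KSh 62,000, KSh 74,000, KSh 84,000, KSh 88,000, KSh 116,000 (q = 5 of N = 8).
Individual gaps: 162000−62000 = 100000; 162000−74000 = 88000; 162000−84000 = 78000; 162000−88000 = 74000; 162000−116000 = 46000.
Aggregate gap = KSh 386,000.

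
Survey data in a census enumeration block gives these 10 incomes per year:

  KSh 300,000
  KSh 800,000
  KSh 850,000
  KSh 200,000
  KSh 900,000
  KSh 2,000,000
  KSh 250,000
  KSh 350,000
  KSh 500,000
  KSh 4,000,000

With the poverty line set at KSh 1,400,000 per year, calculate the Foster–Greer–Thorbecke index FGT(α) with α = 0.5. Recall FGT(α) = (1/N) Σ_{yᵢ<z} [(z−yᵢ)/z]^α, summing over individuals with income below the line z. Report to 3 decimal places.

0.627

Below z: KSh 200,000, KSh 250,000, KSh 300,000, KSh 350,000, KSh 500,000, KSh 800,000, KSh 850,000, KSh 900,000 (q = 8 of N = 10).
Gap ratios (z−y)/z: (1400000−200000)/1400000 = 0.8571; (1400000−250000)/1400000 = 0.8214; (1400000−300000)/1400000 = 0.7857; (1400000−350000)/1400000 = 0.7500; (1400000−500000)/1400000 = 0.6429; (1400000−800000)/1400000 = 0.4286; (1400000−850000)/1400000 = 0.3929; (1400000−900000)/1400000 = 0.3571.
Raised to α = 0.5: 0.92582; 0.90633; 0.88641; 0.86603; 0.80178; 0.65465; 0.62678; 0.59761.
Sum = 6.265413; FGT(0.5) = 6.265413 / 10 = 0.627.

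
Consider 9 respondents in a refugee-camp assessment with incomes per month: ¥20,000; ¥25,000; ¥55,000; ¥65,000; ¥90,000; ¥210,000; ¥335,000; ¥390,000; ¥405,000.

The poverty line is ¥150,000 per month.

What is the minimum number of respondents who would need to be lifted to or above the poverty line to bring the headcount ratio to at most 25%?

3

Currently q = 5 of N = 9 are below the line (H = 0.556).
A headcount ratio of at most 25% allows at most ⌊0.25 × 9⌋ = 2 poor respondents.
So at least 5 − 2 = 3 must be lifted.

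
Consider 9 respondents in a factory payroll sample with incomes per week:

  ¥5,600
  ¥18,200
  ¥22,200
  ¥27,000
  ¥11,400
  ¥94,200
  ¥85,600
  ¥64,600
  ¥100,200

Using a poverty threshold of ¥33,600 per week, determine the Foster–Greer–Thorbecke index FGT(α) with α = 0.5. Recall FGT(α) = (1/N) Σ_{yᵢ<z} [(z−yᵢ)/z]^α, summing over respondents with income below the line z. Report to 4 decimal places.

Poor units: ¥5,600, ¥11,400, ¥18,200, ¥22,200, ¥27,000 (q = 5 of N = 9).
Shortfall ratios: (33600−5600)/33600 = 0.8333; (33600−11400)/33600 = 0.6607; (33600−18200)/33600 = 0.4583; (33600−22200)/33600 = 0.3393; (33600−27000)/33600 = 0.1964.
Raised to α = 0.5: 0.91287; 0.81284; 0.67700; 0.58248; 0.44320.
Sum = 3.428402; FGT(0.5) = 3.428402 / 9 = 0.3809.

0.3809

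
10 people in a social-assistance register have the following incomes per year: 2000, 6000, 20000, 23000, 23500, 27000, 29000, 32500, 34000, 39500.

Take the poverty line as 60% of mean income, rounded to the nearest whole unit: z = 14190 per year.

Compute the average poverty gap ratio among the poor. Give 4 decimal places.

0.7181

Poor units: 2000, 6000 (q = 2 of N = 10).
Relative gaps: 0.8591, 0.5772; sum = 1.436223.
I averages over the q = 2 poor units only: 1.436223 / 2 = 0.7181.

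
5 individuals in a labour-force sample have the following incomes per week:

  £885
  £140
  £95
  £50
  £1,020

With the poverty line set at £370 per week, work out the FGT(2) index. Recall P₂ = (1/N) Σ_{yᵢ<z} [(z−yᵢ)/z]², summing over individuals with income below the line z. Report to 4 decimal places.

Below z: £50, £95, £140 (q = 3 of N = 5).
Gap ratios (z−y)/z: (370−50)/370 = 0.8649; (370−95)/370 = 0.7432; (370−140)/370 = 0.6216.
Squared: 0.7480; 0.5524; 0.3864.
Sum = 1.686815; P₂ = 1.686815 / 5 = 0.3374.

0.3374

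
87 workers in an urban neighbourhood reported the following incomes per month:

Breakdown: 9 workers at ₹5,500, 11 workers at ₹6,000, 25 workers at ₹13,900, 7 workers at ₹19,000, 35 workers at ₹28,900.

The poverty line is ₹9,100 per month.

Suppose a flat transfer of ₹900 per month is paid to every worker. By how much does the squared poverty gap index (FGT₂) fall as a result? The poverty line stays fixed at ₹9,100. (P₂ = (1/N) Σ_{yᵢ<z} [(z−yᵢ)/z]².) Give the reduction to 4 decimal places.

Before: below the line — 9×₹5,500, 11×₹6,000; squared poverty gap index (FGT₂) = 0.030863.
After the ₹900 transfer: below the line — 9×₹6,400, 11×₹6,900; squared poverty gap index (FGT₂) = 0.016497.
Reduction = 0.030863 − 0.016497 = 0.0144.

0.0144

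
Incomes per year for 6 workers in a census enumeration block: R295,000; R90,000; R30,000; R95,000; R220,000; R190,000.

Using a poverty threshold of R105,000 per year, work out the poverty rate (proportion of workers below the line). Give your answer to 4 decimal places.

3 of the 6 workers have income below R105,000.
H = 3/6 = 0.5000.

0.5000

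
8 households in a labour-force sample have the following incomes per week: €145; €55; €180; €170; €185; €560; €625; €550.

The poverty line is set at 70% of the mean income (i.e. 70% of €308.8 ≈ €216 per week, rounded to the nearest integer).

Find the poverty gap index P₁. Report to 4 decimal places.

0.1997

Poor units: €55, €145, €170, €180, €185 (q = 5 of N = 8).
Gap ratios (z−y)/z: (216−55)/216 = 0.7454; (216−145)/216 = 0.3287; (216−170)/216 = 0.2130; (216−180)/216 = 0.1667; (216−185)/216 = 0.1435.
Σ = 1.597222. Dividing by the full population N = 8 gives P₁ = 0.1997.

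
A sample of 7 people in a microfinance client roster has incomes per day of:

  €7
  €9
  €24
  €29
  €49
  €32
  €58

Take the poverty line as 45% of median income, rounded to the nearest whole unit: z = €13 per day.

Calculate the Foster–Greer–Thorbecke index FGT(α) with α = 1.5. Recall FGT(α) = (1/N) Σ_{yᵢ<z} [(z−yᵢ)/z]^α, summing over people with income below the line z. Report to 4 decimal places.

0.0692

Below z: €7, €9 (q = 2 of N = 7).
Shortfall ratios: (13−7)/13 = 0.4615; (13−9)/13 = 0.3077.
Raised to α = 1.5: 0.31355; 0.17068.
Sum = 0.484231; FGT(1.5) = 0.484231 / 7 = 0.0692.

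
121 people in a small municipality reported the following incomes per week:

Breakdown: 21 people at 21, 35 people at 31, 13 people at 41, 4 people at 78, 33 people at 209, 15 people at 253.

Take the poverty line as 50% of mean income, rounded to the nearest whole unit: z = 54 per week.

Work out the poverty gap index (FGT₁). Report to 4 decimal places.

0.2551

Below the line: 21×21, 35×31, 13×41 (q = 69 of N = 121).
Normalized shortfalls: (54−21)/54 = 0.6111 (×21); (54−31)/54 = 0.4259 (×35); (54−41)/54 = 0.2407 (×13).
Σ = 30.870370. Dividing by the full population N = 121 gives P₁ = 0.2551.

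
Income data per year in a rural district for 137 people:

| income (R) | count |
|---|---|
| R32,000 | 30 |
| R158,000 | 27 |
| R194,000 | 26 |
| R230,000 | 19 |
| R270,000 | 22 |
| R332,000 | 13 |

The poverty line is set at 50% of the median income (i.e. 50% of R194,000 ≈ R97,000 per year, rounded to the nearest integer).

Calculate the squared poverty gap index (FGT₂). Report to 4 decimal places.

0.0983

Poor units: 30×R32,000 (q = 30 of N = 137).
Shortfall ratios: (97000−32000)/97000 = 0.6701 (×30).
Squared: 0.4490 (×30).
Sum = 13.471145; P₂ = 13.471145 / 137 = 0.0983.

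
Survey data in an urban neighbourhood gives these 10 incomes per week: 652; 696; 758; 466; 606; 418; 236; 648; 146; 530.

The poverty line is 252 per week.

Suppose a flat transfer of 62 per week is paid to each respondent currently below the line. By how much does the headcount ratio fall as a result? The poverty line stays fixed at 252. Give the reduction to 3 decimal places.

0.100

Before: below the line — 146, 236; headcount ratio = 0.20000.
After the 62 transfer: below the line — 208; headcount ratio = 0.10000.
Reduction = 0.20000 − 0.10000 = 0.100.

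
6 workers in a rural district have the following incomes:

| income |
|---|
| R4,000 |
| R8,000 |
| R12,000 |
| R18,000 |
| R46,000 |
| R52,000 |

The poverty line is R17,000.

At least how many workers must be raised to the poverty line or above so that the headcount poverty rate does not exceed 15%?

3 of the 6 workers are poor, so H = 3/6 = 0.500.
A headcount ratio of at most 15% allows at most ⌊0.15 × 6⌋ = 0 poor workers.
So at least 3 − 0 = 3 must be lifted.

3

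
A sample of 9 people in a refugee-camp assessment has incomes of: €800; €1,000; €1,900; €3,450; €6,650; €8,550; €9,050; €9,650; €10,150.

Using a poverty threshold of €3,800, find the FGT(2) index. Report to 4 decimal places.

Incomes under z: €800, €1,000, €1,900, €3,450 (q = 4 of N = 9).
Gap ratios (z−y)/z: (3800−800)/3800 = 0.7895; (3800−1000)/3800 = 0.7368; (3800−1900)/3800 = 0.5000; (3800−3450)/3800 = 0.0921.
Squared: 0.6233; 0.5429; 0.2500; 0.0085.
Sum = 1.424688; P₂ = 1.424688 / 9 = 0.1583.

0.1583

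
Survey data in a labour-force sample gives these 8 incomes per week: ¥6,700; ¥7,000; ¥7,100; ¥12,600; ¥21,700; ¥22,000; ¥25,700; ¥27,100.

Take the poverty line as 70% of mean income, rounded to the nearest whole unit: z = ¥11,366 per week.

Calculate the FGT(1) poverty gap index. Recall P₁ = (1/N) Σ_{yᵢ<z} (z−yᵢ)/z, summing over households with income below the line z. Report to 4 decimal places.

0.1462

Incomes under z: ¥6,700, ¥7,000, ¥7,100 (q = 3 of N = 8).
Relative gaps: (11366−6700)/11366 = 0.4105; (11366−7000)/11366 = 0.3841; (11366−7100)/11366 = 0.3753.
Σ = 1.169981. Dividing by the full population N = 8 gives P₁ = 0.1462.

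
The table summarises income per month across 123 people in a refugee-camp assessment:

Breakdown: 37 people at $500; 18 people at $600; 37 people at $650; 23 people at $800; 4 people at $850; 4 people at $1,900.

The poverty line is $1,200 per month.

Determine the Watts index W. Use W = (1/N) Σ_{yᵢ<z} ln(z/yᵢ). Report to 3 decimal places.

0.636

Below the line: 37×$500, 18×$600, 37×$650, 23×$800, 4×$850 (q = 119 of N = 123).
Log shortfalls: ln(1200/500) = 0.8755 (×37); ln(1200/600) = 0.6931 (×18); ln(1200/650) = 0.6131 (×37); ln(1200/800) = 0.4055 (×23); ln(1200/850) = 0.3448 (×4).
W = 78.258917 / 123 = 0.636.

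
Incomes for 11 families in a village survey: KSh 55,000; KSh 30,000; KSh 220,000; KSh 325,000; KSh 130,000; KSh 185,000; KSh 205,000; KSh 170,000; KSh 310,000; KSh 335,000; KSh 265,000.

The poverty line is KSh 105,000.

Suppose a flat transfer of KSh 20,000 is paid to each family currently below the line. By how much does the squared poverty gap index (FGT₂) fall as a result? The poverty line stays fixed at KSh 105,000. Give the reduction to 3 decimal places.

0.035

Before: below the line — KSh 30,000, KSh 55,000; squared poverty gap index (FGT₂) = 0.06700.
After the KSh 20,000 transfer: below the line — KSh 50,000, KSh 75,000; squared poverty gap index (FGT₂) = 0.03236.
Reduction = 0.06700 − 0.03236 = 0.035.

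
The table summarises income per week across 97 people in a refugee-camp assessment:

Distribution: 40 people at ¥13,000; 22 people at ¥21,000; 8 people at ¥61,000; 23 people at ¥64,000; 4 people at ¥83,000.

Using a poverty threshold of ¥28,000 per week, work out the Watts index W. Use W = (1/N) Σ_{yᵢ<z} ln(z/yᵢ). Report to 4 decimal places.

Below z: 40×¥13,000, 22×¥21,000 (q = 62 of N = 97).
ln(z/y) terms: ln(28000/13000) = 0.7673 (×40); ln(28000/21000) = 0.2877 (×22).
W = 37.019212 / 97 = 0.3816.

0.3816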